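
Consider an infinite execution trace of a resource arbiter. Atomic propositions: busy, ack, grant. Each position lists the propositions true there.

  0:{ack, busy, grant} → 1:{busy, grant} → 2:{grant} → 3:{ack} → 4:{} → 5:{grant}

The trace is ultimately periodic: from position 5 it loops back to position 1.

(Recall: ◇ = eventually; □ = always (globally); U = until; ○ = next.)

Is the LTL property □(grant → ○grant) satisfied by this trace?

Violated

grant → ○grant must hold at every position from 0 onward. It fails at position 2, so □(grant → ○grant) is false.
Positions where grant holds: 0, 1, 2, 5.
Check ○grant at each: 0→ok, 1→ok, 2→fails, 5→ok.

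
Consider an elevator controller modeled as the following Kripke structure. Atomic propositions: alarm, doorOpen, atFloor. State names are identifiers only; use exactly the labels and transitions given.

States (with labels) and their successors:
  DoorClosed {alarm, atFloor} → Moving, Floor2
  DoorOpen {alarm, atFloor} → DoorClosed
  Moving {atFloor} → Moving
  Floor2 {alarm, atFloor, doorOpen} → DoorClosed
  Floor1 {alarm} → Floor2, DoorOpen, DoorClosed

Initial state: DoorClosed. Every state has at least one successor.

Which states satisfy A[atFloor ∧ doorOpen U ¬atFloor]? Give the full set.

States satisfying atFloor ∧ doorOpen: {Floor2}.
States satisfying ¬atFloor: {Floor1}.
States satisfying A[atFloor ∧ doorOpen U ¬atFloor]: {Floor1}.

{Floor1}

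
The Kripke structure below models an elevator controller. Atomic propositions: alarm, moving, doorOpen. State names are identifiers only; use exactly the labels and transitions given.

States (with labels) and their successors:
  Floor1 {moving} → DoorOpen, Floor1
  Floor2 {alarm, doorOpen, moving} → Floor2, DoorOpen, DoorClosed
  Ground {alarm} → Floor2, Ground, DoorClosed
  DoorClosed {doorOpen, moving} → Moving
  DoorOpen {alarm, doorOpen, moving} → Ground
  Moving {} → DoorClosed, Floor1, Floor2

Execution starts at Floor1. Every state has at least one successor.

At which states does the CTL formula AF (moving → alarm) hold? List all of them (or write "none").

States satisfying moving → alarm: {Floor2, Ground, DoorOpen, Moving}.
States satisfying AF (moving → alarm): {Floor2, Ground, DoorClosed, DoorOpen, Moving}.

{Floor2, Ground, DoorClosed, DoorOpen, Moving}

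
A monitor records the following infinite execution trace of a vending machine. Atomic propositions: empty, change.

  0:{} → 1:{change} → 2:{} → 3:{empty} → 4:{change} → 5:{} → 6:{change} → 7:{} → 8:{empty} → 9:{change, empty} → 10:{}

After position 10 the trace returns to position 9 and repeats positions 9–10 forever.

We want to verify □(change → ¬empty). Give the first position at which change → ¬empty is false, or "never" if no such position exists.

Check change → ¬empty at each position in order: 0 ✓, 1 ✓, 2 ✓, 3 ✓, 4 ✓, 5 ✓, 6 ✓, 7 ✓, 8 ✓.
At position 9 the labels are {change, empty}, so change → ¬empty is false there. This is the first violation.

9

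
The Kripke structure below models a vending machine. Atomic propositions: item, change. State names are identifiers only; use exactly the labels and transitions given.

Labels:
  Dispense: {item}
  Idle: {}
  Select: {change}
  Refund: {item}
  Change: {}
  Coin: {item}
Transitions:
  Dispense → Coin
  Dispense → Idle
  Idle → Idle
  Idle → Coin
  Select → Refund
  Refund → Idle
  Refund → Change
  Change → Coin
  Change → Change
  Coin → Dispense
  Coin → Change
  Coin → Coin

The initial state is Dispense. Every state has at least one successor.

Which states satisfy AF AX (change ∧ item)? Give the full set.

States satisfying AX (change ∧ item): ∅.
States satisfying AF AX (change ∧ item): ∅.

none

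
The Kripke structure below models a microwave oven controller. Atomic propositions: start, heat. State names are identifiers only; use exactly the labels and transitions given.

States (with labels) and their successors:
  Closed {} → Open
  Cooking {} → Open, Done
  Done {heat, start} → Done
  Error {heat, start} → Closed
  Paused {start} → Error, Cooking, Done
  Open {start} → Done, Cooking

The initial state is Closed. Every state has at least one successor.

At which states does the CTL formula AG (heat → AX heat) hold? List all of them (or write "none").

States satisfying heat → AX heat: {Closed, Cooking, Done, Paused, Open}.
States satisfying AG (heat → AX heat): {Closed, Cooking, Done, Open}.

{Closed, Cooking, Done, Open}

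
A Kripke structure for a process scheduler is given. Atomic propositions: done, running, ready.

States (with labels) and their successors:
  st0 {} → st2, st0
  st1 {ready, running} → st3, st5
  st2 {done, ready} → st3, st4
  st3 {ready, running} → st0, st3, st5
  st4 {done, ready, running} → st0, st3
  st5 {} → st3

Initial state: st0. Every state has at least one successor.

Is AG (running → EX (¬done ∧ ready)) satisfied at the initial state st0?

States satisfying running → EX (¬done ∧ ready): {st0, st1, st2, st3, st4, st5}.
States satisfying AG (running → EX (¬done ∧ ready)): {st0, st1, st2, st3, st4, st5}.
Every state reachable from st0 satisfies running → EX (¬done ∧ ready).
st0 ∈ Sat(AG (running → EX (¬done ∧ ready))).

Yes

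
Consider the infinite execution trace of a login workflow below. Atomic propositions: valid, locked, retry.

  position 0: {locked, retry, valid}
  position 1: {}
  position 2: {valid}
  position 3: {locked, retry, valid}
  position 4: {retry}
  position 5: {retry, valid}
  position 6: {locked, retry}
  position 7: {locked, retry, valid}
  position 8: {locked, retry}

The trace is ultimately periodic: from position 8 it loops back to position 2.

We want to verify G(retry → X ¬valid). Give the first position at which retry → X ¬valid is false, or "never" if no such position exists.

4

Check retry → X ¬valid at each position in order: 0 ✓, 1 ✓, 2 ✓, 3 ✓.
At position 4 the labels are {retry} and the next position 5 has {retry, valid}, so retry → X ¬valid is false there. This is the first violation.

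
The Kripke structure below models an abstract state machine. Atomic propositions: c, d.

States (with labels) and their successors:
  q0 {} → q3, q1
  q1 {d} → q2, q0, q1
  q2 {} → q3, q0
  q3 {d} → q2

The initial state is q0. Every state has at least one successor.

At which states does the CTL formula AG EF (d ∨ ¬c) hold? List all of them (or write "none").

States satisfying EF (d ∨ ¬c): {q0, q1, q2, q3}.
States satisfying AG EF (d ∨ ¬c): {q0, q1, q2, q3}.

{q0, q1, q2, q3}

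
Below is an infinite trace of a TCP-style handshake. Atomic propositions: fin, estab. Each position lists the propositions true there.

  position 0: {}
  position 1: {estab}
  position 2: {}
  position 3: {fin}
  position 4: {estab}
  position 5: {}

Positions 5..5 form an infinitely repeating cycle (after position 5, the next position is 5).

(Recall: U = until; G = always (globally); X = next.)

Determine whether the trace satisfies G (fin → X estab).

Satisfied

fin → X estab holds at every position 0..5, and those are all positions ever visited, so G (fin → X estab) holds.
Positions where fin holds: 3.
Check X estab at each: 3→ok.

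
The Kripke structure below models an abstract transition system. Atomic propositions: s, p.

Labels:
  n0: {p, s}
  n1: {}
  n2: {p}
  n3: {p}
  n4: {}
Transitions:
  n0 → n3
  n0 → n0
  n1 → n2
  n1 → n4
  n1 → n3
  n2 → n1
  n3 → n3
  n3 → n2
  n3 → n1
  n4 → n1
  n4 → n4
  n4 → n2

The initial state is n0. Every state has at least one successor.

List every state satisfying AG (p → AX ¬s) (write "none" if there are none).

States satisfying p → AX ¬s: {n1, n2, n3, n4}.
States satisfying AG (p → AX ¬s): {n1, n2, n3, n4}.

{n1, n2, n3, n4}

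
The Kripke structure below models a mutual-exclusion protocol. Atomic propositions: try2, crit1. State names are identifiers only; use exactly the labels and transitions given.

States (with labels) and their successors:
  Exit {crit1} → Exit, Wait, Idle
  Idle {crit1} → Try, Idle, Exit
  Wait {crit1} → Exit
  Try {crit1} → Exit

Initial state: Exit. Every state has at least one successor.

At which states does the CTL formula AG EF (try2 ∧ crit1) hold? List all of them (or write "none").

States satisfying EF (try2 ∧ crit1): ∅.
States satisfying AG EF (try2 ∧ crit1): ∅.

none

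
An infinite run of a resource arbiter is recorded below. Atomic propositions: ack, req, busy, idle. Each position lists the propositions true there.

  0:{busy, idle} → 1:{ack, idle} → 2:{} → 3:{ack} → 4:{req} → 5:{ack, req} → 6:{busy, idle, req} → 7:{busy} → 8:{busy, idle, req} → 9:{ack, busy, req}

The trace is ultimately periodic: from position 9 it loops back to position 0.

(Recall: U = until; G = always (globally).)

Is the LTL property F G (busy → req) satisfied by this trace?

Violated

G (busy → req) is false at every position 0..9, so it never becomes true and F G (busy → req) fails.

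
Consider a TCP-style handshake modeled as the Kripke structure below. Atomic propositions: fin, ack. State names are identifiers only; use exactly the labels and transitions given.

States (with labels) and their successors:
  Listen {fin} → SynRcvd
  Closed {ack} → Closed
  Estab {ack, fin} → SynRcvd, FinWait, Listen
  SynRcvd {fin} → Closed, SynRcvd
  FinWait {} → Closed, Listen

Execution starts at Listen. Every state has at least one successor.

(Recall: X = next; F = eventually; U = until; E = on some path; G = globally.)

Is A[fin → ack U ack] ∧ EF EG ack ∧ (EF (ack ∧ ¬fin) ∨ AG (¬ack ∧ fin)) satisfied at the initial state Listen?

No

States satisfying fin → ack: {Closed, Estab, FinWait}.
States satisfying ack: {Closed, Estab}.
States satisfying A[fin → ack U ack]: {Closed, Estab}.
States satisfying EG ack: {Closed}.
States satisfying EF EG ack: {Listen, Closed, Estab, SynRcvd, FinWait}.
States satisfying ack ∧ ¬fin: {Closed}.
States satisfying EF (ack ∧ ¬fin): {Listen, Closed, Estab, SynRcvd, FinWait}.
States satisfying ¬ack ∧ fin: {Listen, SynRcvd}.
States satisfying AG (¬ack ∧ fin): ∅.
States satisfying EF (ack ∧ ¬fin) ∨ AG (¬ack ∧ fin): {Listen, Closed, Estab, SynRcvd, FinWait}.
States satisfying EF EG ack ∧ (EF (ack ∧ ¬fin) ∨ AG (¬ack ∧ fin)): {Listen, Closed, Estab, SynRcvd, FinWait}.
States satisfying A[fin → ack U ack] ∧ EF EG ack ∧ (EF (ack ∧ ¬fin) ∨ AG (¬ack ∧ fin)): {Closed, Estab}.
Listen ∉ Sat(A[fin → ack U ack] ∧ EF EG ack ∧ (EF (ack ∧ ¬fin) ∨ AG (¬ack ∧ fin))).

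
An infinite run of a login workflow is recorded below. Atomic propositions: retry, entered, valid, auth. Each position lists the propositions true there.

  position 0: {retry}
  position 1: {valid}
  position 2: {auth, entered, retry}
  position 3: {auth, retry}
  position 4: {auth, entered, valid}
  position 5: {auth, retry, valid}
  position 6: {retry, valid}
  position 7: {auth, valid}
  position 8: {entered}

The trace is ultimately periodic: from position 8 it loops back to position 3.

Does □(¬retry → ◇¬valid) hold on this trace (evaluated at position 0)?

Holds

¬retry → ◇¬valid holds at every position 0..8, and those are all positions ever visited, so □(¬retry → ◇¬valid) holds.
Positions where ¬retry holds: 1, 4, 7, 8.
Check ◇¬valid at each: 1→ok, 4→ok, 7→ok, 8→ok.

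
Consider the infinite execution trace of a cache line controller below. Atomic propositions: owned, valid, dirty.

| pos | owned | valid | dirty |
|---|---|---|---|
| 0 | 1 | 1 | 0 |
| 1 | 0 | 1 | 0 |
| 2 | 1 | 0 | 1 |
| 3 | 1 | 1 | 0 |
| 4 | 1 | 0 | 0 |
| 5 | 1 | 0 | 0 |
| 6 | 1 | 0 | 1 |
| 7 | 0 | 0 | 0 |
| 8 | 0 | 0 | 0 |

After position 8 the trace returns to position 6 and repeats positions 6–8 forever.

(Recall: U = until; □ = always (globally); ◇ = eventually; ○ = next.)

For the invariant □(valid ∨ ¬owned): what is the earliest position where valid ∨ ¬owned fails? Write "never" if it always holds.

Check valid ∨ ¬owned at each position in order: 0 ✓, 1 ✓.
At position 2 the labels are {dirty, owned}, so valid ∨ ¬owned is false there. This is the first violation.

2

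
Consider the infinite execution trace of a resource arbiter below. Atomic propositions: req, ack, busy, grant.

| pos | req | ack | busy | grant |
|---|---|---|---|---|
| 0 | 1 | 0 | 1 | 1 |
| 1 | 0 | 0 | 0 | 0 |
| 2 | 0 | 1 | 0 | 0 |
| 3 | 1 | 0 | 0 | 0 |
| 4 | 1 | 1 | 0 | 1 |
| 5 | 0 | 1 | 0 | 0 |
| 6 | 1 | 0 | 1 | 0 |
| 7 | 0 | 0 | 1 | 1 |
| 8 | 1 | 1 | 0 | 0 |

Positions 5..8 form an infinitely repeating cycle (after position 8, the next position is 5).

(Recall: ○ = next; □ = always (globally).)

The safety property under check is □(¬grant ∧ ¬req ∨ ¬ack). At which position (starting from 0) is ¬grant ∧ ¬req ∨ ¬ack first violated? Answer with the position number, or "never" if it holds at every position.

Check ¬grant ∧ ¬req ∨ ¬ack at each position in order: 0 ✓, 1 ✓, 2 ✓, 3 ✓.
At position 4 the labels are {ack, grant, req}, so ¬grant ∧ ¬req ∨ ¬ack is false there. This is the first violation.

4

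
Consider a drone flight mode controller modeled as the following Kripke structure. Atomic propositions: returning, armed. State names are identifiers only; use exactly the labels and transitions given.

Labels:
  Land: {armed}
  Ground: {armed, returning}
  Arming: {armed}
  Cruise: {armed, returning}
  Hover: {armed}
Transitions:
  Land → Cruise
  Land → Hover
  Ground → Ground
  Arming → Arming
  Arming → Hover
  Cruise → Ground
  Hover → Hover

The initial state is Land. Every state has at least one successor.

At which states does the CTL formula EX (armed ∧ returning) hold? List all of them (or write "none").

{Land, Ground, Cruise}

States satisfying armed ∧ returning: {Ground, Cruise}.
States satisfying EX (armed ∧ returning): {Land, Ground, Cruise}.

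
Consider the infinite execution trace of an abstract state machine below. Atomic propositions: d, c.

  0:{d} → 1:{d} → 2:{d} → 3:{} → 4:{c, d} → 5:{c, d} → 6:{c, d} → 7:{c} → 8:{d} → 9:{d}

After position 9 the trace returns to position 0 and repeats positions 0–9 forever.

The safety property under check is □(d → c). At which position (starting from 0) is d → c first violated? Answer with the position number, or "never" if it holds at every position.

0

At position 0 the labels are {d}, so d → c is false there. This is the first violation.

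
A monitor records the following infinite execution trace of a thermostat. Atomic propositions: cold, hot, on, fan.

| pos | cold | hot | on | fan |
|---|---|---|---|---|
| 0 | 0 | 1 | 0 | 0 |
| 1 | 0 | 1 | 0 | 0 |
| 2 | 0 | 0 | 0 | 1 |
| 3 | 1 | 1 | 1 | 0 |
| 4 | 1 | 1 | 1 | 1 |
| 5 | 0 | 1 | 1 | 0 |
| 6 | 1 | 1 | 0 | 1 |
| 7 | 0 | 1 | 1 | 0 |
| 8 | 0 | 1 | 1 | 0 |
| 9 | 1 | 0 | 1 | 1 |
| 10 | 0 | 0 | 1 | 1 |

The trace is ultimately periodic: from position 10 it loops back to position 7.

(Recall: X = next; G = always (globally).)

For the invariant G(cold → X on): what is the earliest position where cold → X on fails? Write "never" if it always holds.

cold → X on holds at every position 0..10, and those are all the positions the trace ever visits, so the invariant G(cold → X on) is never violated.

never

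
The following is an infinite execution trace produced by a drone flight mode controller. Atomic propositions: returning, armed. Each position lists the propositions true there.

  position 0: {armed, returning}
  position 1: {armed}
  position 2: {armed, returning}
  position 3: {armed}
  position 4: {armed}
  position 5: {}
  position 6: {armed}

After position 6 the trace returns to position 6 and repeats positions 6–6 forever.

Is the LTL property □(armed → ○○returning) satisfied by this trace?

Does not hold

armed → ○○returning must hold at every position from 0 onward. It fails at position 1, so □(armed → ○○returning) is false.
Positions where armed holds: 0, 1, 2, 3, 4, 6.
Check ○○returning at each: 0→ok, 1→fails, 2→fails, 3→fails, 4→fails, 6→fails.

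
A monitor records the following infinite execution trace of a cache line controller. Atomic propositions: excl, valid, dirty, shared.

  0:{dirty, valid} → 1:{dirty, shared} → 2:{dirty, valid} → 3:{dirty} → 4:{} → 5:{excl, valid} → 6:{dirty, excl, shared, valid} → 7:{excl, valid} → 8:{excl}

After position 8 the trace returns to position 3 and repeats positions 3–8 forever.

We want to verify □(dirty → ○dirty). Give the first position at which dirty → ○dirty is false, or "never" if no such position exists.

Check dirty → ○dirty at each position in order: 0 ✓, 1 ✓, 2 ✓.
At position 3 the labels are {dirty} and the next position 4 has {}, so dirty → ○dirty is false there. This is the first violation.

3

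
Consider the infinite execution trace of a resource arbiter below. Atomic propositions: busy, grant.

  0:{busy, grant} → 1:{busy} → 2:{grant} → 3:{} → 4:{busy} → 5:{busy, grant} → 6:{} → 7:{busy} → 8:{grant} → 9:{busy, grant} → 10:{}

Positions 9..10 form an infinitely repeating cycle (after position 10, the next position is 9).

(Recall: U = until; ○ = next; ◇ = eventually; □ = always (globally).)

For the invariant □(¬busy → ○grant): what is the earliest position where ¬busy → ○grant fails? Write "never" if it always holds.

Check ¬busy → ○grant at each position in order: 0 ✓, 1 ✓.
At position 2 the labels are {grant} and the next position 3 has {}, so ¬busy → ○grant is false there. This is the first violation.

2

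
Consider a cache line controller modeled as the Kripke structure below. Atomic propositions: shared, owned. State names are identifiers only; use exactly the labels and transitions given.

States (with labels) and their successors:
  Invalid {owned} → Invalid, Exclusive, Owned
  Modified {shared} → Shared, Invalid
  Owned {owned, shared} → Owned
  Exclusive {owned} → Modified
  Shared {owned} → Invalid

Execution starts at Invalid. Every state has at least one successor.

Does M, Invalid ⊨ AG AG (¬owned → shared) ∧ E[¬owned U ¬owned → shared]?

States satisfying AG (¬owned → shared): {Invalid, Modified, Owned, Exclusive, Shared}.
States satisfying AG AG (¬owned → shared): {Invalid, Modified, Owned, Exclusive, Shared}.
States satisfying ¬owned: {Modified}.
States satisfying ¬owned → shared: {Invalid, Modified, Owned, Exclusive, Shared}.
States satisfying E[¬owned U ¬owned → shared]: {Invalid, Modified, Owned, Exclusive, Shared}.
States satisfying AG AG (¬owned → shared) ∧ E[¬owned U ¬owned → shared]: {Invalid, Modified, Owned, Exclusive, Shared}.
Invalid ∈ Sat(AG AG (¬owned → shared) ∧ E[¬owned U ¬owned → shared]).

Holds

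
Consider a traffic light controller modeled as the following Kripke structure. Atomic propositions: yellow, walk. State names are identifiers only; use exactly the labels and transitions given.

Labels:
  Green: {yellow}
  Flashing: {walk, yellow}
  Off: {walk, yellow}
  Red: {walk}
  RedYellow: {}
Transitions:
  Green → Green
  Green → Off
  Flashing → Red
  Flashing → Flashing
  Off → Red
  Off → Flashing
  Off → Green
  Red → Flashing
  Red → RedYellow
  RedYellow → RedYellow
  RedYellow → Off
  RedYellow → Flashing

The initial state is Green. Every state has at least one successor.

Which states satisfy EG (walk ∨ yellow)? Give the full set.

States satisfying walk ∨ yellow: {Green, Flashing, Off, Red}.
States satisfying EG (walk ∨ yellow): {Green, Flashing, Off, Red}.

{Green, Flashing, Off, Red}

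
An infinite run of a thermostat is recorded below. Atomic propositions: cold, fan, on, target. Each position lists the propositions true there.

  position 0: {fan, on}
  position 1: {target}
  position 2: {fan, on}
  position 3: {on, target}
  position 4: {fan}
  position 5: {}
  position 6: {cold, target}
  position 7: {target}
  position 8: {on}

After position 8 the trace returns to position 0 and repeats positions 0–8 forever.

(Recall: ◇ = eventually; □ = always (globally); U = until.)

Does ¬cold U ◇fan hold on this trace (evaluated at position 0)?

Walking from position 0: ◇fan first holds at position 0, and ¬cold holds at every earlier position along the way, so ¬cold U ◇fan holds.

Yes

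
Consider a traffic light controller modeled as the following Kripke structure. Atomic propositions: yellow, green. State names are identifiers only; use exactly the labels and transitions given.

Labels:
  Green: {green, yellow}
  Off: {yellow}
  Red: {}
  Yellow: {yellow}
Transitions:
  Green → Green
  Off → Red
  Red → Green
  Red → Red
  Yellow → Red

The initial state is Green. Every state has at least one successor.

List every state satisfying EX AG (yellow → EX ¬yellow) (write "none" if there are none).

States satisfying AG (yellow → EX ¬yellow): ∅.
States satisfying EX AG (yellow → EX ¬yellow): ∅.

none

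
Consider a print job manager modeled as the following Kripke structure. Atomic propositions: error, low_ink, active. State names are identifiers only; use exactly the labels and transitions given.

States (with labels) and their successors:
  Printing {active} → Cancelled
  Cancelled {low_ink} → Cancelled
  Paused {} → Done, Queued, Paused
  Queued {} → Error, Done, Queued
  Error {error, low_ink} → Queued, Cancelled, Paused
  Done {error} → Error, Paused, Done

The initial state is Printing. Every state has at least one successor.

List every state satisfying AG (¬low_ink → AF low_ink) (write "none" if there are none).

{Printing, Cancelled}

States satisfying ¬low_ink → AF low_ink: {Printing, Cancelled, Error}.
States satisfying AG (¬low_ink → AF low_ink): {Printing, Cancelled}.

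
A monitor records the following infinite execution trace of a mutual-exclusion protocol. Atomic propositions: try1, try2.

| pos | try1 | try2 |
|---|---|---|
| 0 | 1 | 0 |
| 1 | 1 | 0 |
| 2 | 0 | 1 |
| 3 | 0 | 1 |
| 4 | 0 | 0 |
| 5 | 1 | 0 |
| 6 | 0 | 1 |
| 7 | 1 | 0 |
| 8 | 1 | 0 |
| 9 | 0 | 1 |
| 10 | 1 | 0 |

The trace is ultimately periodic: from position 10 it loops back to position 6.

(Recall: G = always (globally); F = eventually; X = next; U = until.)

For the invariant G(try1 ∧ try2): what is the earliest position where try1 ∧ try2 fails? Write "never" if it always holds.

0

At position 0 the labels are {try1}, so try1 ∧ try2 is false there. This is the first violation.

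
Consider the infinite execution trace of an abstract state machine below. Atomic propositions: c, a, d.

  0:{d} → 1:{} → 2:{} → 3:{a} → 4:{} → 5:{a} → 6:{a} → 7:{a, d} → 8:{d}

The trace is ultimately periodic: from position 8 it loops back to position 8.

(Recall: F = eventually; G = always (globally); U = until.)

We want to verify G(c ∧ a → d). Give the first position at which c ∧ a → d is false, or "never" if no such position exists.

never

c ∧ a → d holds at every position 0..8, and those are all the positions the trace ever visits, so the invariant G(c ∧ a → d) is never violated.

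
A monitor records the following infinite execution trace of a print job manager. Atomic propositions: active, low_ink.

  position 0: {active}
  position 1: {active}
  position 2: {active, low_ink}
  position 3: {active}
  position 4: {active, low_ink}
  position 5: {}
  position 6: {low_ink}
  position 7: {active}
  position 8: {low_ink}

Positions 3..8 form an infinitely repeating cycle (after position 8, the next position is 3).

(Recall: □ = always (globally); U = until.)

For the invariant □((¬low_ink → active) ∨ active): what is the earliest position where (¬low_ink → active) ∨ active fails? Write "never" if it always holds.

5

Check (¬low_ink → active) ∨ active at each position in order: 0 ✓, 1 ✓, 2 ✓, 3 ✓, 4 ✓.
At position 5 the labels are {}, so (¬low_ink → active) ∨ active is false there. This is the first violation.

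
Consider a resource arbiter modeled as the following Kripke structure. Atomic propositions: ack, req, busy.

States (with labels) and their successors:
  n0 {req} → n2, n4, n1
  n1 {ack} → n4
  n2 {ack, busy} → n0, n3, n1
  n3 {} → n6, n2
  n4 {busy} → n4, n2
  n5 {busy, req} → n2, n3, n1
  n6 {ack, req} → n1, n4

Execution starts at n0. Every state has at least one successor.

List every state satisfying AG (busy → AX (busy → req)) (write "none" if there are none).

States satisfying busy → AX (busy → req): {n0, n1, n2, n3, n6}.
States satisfying AG (busy → AX (busy → req)): ∅.

none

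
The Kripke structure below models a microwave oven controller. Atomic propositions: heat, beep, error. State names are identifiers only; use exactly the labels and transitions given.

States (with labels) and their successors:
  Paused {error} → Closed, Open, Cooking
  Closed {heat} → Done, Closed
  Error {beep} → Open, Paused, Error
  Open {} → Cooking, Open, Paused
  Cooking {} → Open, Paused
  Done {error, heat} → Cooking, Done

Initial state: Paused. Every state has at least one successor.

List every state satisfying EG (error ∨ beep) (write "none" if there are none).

{Error, Done}

States satisfying error ∨ beep: {Paused, Error, Done}.
States satisfying EG (error ∨ beep): {Error, Done}.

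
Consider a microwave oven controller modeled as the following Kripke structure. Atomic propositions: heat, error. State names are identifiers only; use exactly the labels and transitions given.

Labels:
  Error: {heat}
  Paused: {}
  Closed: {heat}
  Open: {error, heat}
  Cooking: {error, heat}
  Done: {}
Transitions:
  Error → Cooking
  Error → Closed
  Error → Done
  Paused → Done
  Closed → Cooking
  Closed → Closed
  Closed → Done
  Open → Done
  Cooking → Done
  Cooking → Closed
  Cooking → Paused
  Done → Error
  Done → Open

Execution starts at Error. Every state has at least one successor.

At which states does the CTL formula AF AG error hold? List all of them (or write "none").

none

States satisfying AG error: ∅.
States satisfying AF AG error: ∅.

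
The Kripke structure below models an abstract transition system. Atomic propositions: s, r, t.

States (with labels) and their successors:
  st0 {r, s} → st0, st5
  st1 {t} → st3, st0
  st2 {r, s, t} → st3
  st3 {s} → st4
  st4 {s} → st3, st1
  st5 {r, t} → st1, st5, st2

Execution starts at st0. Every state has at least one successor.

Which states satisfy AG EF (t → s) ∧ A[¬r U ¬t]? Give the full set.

States satisfying EF (t → s): {st0, st1, st2, st3, st4, st5}.
States satisfying AG EF (t → s): {st0, st1, st2, st3, st4, st5}.
States satisfying ¬r: {st1, st3, st4}.
States satisfying ¬t: {st0, st3, st4}.
States satisfying A[¬r U ¬t]: {st0, st1, st3, st4}.
States satisfying AG EF (t → s) ∧ A[¬r U ¬t]: {st0, st1, st3, st4}.

{st0, st1, st3, st4}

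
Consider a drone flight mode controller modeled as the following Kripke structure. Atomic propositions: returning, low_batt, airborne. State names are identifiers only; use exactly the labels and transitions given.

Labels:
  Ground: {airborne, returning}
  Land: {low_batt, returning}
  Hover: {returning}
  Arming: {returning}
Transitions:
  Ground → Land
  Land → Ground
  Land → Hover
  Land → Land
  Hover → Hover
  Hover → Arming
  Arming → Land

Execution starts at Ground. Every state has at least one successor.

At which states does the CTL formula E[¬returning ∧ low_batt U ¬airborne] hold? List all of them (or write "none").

{Land, Hover, Arming}

States satisfying ¬returning ∧ low_batt: ∅.
States satisfying ¬airborne: {Land, Hover, Arming}.
States satisfying E[¬returning ∧ low_batt U ¬airborne]: {Land, Hover, Arming}.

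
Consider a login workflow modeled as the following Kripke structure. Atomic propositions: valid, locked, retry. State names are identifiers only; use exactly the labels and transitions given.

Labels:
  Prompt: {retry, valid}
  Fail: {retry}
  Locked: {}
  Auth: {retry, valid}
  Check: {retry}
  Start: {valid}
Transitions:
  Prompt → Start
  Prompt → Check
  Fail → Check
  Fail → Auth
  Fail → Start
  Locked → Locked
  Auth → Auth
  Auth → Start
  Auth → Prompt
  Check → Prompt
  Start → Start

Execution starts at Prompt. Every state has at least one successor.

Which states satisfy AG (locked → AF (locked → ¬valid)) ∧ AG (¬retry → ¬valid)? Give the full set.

{Locked}

States satisfying locked → AF (locked → ¬valid): {Prompt, Fail, Locked, Auth, Check, Start}.
States satisfying AG (locked → AF (locked → ¬valid)): {Prompt, Fail, Locked, Auth, Check, Start}.
States satisfying ¬retry → ¬valid: {Prompt, Fail, Locked, Auth, Check}.
States satisfying AG (¬retry → ¬valid): {Locked}.
States satisfying AG (locked → AF (locked → ¬valid)) ∧ AG (¬retry → ¬valid): {Locked}.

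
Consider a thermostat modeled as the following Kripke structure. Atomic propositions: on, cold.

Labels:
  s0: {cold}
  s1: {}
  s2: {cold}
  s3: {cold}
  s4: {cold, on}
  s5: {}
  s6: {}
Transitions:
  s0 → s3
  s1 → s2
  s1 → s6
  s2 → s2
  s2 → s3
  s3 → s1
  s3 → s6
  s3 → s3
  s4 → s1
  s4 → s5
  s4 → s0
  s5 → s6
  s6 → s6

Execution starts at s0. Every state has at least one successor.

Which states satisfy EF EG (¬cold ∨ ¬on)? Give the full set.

{s0, s1, s2, s3, s4, s5, s6}

States satisfying EG (¬cold ∨ ¬on): {s0, s1, s2, s3, s5, s6}.
States satisfying EF EG (¬cold ∨ ¬on): {s0, s1, s2, s3, s4, s5, s6}.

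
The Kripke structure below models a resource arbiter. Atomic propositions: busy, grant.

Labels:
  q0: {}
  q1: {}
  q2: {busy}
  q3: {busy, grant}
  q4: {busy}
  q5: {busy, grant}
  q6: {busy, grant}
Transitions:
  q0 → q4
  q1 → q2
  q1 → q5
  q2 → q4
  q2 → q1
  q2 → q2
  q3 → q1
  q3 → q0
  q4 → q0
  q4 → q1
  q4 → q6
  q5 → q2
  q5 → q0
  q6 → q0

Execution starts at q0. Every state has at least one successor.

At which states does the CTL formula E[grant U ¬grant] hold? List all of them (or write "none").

States satisfying grant: {q3, q5, q6}.
States satisfying ¬grant: {q0, q1, q2, q4}.
States satisfying E[grant U ¬grant]: {q0, q1, q2, q3, q4, q5, q6}.

{q0, q1, q2, q3, q4, q5, q6}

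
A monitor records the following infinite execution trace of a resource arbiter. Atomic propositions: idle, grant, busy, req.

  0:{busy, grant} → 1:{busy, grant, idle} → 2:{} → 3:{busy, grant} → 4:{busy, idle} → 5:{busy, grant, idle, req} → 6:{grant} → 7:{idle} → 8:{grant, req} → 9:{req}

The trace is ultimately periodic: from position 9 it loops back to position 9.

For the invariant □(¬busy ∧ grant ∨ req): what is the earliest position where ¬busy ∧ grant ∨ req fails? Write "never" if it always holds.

At position 0 the labels are {busy, grant}, so ¬busy ∧ grant ∨ req is false there. This is the first violation.

0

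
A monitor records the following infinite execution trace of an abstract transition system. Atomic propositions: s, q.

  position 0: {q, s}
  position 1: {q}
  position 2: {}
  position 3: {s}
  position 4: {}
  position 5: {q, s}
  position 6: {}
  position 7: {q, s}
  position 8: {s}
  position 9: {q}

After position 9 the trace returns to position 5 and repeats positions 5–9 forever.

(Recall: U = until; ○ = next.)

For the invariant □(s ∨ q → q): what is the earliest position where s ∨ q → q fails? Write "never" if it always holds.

3

Check s ∨ q → q at each position in order: 0 ✓, 1 ✓, 2 ✓.
At position 3 the labels are {s}, so s ∨ q → q is false there. This is the first violation.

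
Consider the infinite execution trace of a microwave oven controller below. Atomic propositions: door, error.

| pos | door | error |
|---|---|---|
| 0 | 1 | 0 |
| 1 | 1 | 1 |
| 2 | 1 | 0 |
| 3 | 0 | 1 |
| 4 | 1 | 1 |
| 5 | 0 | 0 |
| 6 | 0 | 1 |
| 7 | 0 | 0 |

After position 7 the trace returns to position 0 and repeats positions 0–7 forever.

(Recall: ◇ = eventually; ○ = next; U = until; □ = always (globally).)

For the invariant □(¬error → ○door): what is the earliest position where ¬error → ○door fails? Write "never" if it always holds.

2

Check ¬error → ○door at each position in order: 0 ✓, 1 ✓.
At position 2 the labels are {door} and the next position 3 has {error}, so ¬error → ○door is false there. This is the first violation.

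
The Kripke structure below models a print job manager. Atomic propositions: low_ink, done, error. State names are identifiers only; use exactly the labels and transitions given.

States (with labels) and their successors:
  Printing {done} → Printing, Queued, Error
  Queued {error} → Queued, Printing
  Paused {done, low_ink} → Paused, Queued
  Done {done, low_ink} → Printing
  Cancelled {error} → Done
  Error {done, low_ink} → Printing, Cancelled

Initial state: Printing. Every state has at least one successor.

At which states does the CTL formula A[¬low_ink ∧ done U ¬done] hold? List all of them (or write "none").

States satisfying ¬low_ink ∧ done: {Printing}.
States satisfying ¬done: {Queued, Cancelled}.
States satisfying A[¬low_ink ∧ done U ¬done]: {Queued, Cancelled}.

{Queued, Cancelled}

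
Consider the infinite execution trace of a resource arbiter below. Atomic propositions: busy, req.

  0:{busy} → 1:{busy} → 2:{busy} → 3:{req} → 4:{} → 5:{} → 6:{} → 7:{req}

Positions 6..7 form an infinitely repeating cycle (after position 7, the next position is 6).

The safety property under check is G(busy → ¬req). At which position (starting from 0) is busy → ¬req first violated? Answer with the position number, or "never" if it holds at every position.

busy → ¬req holds at every position 0..7, and those are all the positions the trace ever visits, so the invariant G(busy → ¬req) is never violated.

never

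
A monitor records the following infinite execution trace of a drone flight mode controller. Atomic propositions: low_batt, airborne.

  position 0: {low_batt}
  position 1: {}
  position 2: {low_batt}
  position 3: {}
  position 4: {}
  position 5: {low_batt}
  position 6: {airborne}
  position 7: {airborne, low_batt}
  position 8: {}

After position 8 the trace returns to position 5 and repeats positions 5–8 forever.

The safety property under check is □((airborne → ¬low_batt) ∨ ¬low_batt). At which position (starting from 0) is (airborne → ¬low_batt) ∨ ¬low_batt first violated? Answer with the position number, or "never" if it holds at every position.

Check (airborne → ¬low_batt) ∨ ¬low_batt at each position in order: 0 ✓, 1 ✓, 2 ✓, 3 ✓, 4 ✓, 5 ✓, 6 ✓.
At position 7 the labels are {airborne, low_batt}, so (airborne → ¬low_batt) ∨ ¬low_batt is false there. This is the first violation.

7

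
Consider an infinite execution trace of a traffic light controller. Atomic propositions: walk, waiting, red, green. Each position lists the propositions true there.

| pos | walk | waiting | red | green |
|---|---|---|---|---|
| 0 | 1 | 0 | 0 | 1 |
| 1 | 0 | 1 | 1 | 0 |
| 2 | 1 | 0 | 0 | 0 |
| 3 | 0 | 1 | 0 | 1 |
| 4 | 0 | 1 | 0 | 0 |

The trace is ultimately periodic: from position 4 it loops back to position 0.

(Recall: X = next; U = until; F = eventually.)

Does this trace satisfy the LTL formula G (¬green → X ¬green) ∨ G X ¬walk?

¬green → X ¬green must hold at every position from 0 onward. It fails at position 2, so G (¬green → X ¬green) is false.
Positions where ¬green holds: 1, 2, 4.
Check X ¬green at each: 1→ok, 2→fails, 4→fails.
X ¬walk must hold at every position from 0 onward. It fails at position 1, so G X ¬walk is false.
At position 0: G (¬green → X ¬green) is false; G X ¬walk is false; so G (¬green → X ¬green) ∨ G X ¬walk is false.

Violated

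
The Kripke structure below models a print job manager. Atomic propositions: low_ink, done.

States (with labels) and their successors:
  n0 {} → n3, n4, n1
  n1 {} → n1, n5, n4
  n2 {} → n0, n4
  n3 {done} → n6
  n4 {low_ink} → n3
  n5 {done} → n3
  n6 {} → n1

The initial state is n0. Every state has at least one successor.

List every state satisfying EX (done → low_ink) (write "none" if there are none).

{n0, n1, n2, n3, n6}

States satisfying done → low_ink: {n0, n1, n2, n4, n6}.
States satisfying EX (done → low_ink): {n0, n1, n2, n3, n6}.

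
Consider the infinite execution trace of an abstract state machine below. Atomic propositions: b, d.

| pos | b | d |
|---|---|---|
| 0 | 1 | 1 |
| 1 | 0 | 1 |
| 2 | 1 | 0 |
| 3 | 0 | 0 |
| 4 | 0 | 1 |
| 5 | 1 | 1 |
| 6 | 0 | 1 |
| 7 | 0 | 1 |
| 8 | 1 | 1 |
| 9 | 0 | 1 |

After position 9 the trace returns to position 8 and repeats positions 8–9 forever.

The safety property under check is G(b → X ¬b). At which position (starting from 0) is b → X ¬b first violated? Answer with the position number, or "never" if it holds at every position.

never

b → X ¬b holds at every position 0..9, and those are all the positions the trace ever visits, so the invariant G(b → X ¬b) is never violated.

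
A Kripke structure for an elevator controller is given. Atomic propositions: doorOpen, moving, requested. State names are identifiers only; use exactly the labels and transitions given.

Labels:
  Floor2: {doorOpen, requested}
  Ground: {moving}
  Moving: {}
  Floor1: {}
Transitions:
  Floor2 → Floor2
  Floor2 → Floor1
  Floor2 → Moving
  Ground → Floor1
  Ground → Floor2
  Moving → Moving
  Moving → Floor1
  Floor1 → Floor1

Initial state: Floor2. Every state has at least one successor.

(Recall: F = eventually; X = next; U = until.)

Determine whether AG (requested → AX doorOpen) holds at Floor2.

States satisfying requested → AX doorOpen: {Ground, Moving, Floor1}.
States satisfying AG (requested → AX doorOpen): {Moving, Floor1}.
Floor2 is reachable from Floor2 and violates requested → AX doorOpen, so AG fails at Floor2.
Floor2 ∉ Sat(AG (requested → AX doorOpen)).

Violated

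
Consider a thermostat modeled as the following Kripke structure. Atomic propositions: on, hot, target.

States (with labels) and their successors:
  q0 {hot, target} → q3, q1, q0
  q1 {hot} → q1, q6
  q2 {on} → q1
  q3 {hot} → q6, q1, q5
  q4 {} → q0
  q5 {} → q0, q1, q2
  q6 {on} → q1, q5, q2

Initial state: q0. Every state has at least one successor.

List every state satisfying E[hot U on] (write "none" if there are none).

{q0, q1, q2, q3, q6}

States satisfying hot: {q0, q1, q3}.
States satisfying on: {q2, q6}.
States satisfying E[hot U on]: {q0, q1, q2, q3, q6}.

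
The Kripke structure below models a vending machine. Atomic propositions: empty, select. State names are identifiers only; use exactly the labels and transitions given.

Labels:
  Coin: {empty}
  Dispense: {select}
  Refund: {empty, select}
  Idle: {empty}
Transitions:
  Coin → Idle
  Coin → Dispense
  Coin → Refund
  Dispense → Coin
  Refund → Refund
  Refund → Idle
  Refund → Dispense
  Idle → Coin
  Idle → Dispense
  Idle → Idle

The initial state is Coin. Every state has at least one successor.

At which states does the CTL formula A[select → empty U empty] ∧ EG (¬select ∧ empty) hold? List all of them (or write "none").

States satisfying select → empty: {Coin, Refund, Idle}.
States satisfying empty: {Coin, Refund, Idle}.
States satisfying A[select → empty U empty]: {Coin, Refund, Idle}.
States satisfying ¬select ∧ empty: {Coin, Idle}.
States satisfying EG (¬select ∧ empty): {Coin, Idle}.
States satisfying A[select → empty U empty] ∧ EG (¬select ∧ empty): {Coin, Idle}.

{Coin, Idle}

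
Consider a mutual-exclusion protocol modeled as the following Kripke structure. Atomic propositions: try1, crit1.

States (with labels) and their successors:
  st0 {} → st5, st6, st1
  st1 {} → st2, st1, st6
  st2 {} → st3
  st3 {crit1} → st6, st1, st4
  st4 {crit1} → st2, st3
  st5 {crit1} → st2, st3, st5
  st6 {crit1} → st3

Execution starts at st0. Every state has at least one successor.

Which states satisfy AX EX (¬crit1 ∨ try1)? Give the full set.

States satisfying EX (¬crit1 ∨ try1): {st0, st1, st3, st4, st5}.
States satisfying AX EX (¬crit1 ∨ try1): {st2, st6}.

{st2, st6}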